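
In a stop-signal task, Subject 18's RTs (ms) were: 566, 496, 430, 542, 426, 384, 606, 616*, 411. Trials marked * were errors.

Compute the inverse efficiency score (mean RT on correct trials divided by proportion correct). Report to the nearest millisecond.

Correct trials (n=8): 566, 496, 430, 542, 426, 384, 606, 411
Mean correct RT = 3861/8 = 482.6250 ms
Proportion correct = 8/9
IES = 482.6250 / (8/9) = 542.953 ms

543 ms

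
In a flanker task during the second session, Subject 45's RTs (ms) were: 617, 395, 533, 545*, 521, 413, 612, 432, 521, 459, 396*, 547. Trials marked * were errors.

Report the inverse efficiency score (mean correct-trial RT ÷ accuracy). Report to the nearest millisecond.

Correct trials (n=10): 617, 395, 533, 521, 413, 612, 432, 521, 459, 547
Mean correct RT = 5050/10 = 505.0000 ms
Proportion correct = 10/12
IES = 505.0000 / (10/12) = 606.000 ms

606 ms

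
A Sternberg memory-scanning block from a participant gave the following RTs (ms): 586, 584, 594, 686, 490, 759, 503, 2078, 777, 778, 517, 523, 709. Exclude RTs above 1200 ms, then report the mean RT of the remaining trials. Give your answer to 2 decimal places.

Excluded: 2078
Retained (n=12): Σ = 7506
Mean = 7506/12 = 625.5000

625.50 ms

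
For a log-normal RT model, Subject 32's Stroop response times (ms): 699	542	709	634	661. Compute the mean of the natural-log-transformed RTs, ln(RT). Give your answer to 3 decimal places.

ln(RT): 6.5497, 6.2953, 6.5639, 6.4520, 6.4938
Σ ln(RT) = 32.3546
Mean = 32.3546/5 = 6.47092

6.471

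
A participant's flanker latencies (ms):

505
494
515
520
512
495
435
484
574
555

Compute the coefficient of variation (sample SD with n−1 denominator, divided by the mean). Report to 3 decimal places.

0.075

n = 10, Σ = 5089, M = 508.9000
Σ(x−M)² = 13044.900; s = √(13044.900/9) = 38.0714
CV = 38.0714 / 508.9000 = 0.07481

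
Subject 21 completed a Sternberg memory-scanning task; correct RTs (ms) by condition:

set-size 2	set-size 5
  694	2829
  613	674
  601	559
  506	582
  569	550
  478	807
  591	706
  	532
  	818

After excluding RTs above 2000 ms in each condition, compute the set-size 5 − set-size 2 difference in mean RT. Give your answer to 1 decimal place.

74.6 ms

set-size 5: exclude 2829
M(set-size 2) = 4052/7 = 578.857
M(set-size 5) = 5228/8 = 653.500
Difference = 653.500 − 578.857 = 74.643 ms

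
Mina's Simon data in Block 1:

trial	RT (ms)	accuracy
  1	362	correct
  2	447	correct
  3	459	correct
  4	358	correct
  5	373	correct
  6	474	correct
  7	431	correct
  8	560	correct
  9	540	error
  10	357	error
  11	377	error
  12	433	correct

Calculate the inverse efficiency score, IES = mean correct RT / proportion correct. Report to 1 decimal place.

577.3 ms

Correct trials (n=9): 362, 447, 459, 358, 373, 474, 431, 560, 433
Mean correct RT = 3897/9 = 433.0000 ms
Proportion correct = 9/12
IES = 433.0000 / (9/12) = 577.333 ms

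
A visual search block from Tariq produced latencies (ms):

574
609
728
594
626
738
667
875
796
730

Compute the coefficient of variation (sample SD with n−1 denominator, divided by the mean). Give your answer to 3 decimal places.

0.140

n = 10, Σ = 6937, M = 693.7000
Σ(x−M)² = 84530.100; s = √(84530.100/9) = 96.9135
CV = 96.9135 / 693.7000 = 0.13971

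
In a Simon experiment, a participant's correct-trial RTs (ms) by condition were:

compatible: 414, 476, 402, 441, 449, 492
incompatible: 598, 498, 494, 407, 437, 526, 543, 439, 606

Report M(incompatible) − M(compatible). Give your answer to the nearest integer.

M(compatible) = 2674/6 = 445.667
M(incompatible) = 4548/9 = 505.333
Difference = 505.333 − 445.667 = 59.667 ms

60 ms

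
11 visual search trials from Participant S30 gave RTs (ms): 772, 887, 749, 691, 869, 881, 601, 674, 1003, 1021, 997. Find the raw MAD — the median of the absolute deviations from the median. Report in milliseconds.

Sorted: 601, 674, 691, 749, 772, 869, 881, 887, 997, 1003, 1021 → median = 869
|x − 869|: 97, 18, 120, 178, 0, 12, 268, 195, 134, 152, 128
Sorted deviations: 0, 12, 18, 97, 120, 128, 134, 152, 178, 195, 268 → MAD = 128

128 ms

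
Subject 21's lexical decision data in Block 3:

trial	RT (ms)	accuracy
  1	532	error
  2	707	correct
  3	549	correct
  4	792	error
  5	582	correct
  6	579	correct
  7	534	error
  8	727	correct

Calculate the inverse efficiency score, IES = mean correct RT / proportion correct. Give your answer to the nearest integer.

1006 ms

Correct trials (n=5): 707, 549, 582, 579, 727
Mean correct RT = 3144/5 = 628.8000 ms
Proportion correct = 5/8
IES = 628.8000 / (5/8) = 1006.080 ms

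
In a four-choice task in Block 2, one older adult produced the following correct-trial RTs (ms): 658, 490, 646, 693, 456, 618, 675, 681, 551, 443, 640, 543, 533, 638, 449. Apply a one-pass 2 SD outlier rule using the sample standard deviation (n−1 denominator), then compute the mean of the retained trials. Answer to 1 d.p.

n = 15, ΣRT = 8714, M = 580.933
Σ(x−M)² = 114654.93; s = √(114654.93/14) = 90.497
Cutoffs: 580.933 ± 2·90.497 → [399.9, 761.9]
No RTs fall outside the cutoffs; all 15 retained. Mean = 8714/15 = 580.933

580.9 ms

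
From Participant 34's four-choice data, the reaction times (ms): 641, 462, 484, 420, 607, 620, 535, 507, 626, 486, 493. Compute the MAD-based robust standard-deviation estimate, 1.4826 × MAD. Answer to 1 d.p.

66.7 ms

Sorted: 420, 462, 484, 486, 493, 507, 535, 607, 620, 626, 641 → median = 507
|x − 507| sorted: 0, 14, 21, 23, 28, 45, 87, 100, 113, 119, 134 → MAD = 45
Robust SD ≈ 1.4826 × 45 = 66.717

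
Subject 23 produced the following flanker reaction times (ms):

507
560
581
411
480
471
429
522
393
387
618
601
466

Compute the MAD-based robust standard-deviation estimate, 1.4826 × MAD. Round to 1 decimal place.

Sorted: 387, 393, 411, 429, 466, 471, 480, 507, 522, 560, 581, 601, 618 → median = 480
|x − 480| sorted: 0, 9, 14, 27, 42, 51, 69, 80, 87, 93, 101, 121, 138 → MAD = 69
Robust SD ≈ 1.4826 × 69 = 102.299

102.3 ms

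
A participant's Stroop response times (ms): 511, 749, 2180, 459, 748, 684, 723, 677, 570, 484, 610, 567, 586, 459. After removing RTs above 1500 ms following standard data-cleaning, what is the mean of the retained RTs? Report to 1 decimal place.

602.1 ms

Excluded: 2180
Retained (n=13): Σ = 7827
Mean = 7827/13 = 602.0769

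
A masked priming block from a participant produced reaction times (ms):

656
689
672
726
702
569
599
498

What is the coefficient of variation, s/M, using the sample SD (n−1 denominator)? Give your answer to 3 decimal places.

n = 8, Σ = 5111, M = 638.8750
Σ(x−M)² = 41796.875; s = √(41796.875/7) = 77.2721
CV = 77.2721 / 638.8750 = 0.12095

0.121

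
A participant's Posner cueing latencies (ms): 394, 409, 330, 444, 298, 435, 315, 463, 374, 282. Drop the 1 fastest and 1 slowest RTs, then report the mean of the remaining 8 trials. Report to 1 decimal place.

374.9 ms

Sorted: 282, 298, 315, 330, 374, 394, 409, 435, 444, 463
Drop lowest 1 (282) and highest 1 (463)
Remaining (n=8): Σ = 2999, mean = 2999/8 = 374.875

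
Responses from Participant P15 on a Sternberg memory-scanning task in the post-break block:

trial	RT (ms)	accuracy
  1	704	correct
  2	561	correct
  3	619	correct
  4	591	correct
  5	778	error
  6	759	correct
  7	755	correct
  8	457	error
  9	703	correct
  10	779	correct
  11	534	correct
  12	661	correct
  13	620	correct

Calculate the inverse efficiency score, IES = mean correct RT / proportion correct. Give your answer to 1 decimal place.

Correct trials (n=11): 704, 561, 619, 591, 759, 755, 703, 779, 534, 661, 620
Mean correct RT = 7286/11 = 662.3636 ms
Proportion correct = 11/13
IES = 662.3636 / (11/13) = 782.793 ms

782.8 ms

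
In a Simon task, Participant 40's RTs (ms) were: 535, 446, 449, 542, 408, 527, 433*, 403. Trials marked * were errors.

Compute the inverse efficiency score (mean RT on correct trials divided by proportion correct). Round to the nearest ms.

540 ms

Correct trials (n=7): 535, 446, 449, 542, 408, 527, 403
Mean correct RT = 3310/7 = 472.8571 ms
Proportion correct = 7/8
IES = 472.8571 / (7/8) = 540.408 ms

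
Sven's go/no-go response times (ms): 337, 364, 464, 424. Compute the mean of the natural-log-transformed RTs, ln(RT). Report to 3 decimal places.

5.977

ln(RT): 5.8201, 5.8972, 6.1399, 6.0497
Σ ln(RT) = 23.9069
Mean = 23.9069/4 = 5.97671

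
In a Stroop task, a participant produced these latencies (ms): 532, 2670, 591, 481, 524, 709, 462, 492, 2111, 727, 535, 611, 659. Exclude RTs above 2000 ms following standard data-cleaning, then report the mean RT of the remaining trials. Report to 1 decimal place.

Excluded: 2111, 2670
Retained (n=11): Σ = 6323
Mean = 6323/11 = 574.8182

574.8 ms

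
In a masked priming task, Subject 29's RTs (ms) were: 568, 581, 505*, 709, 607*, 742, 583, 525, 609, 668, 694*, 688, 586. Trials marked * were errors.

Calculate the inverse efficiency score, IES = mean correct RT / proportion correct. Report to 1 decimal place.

813.7 ms

Correct trials (n=10): 568, 581, 709, 742, 583, 525, 609, 668, 688, 586
Mean correct RT = 6259/10 = 625.9000 ms
Proportion correct = 10/13
IES = 625.9000 / (10/13) = 813.670 ms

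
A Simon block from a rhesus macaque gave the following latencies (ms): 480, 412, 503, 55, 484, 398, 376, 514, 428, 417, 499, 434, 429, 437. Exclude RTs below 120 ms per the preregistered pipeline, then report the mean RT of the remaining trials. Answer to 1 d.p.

447.0 ms

Excluded: 55
Retained (n=13): Σ = 5811
Mean = 5811/13 = 447.0000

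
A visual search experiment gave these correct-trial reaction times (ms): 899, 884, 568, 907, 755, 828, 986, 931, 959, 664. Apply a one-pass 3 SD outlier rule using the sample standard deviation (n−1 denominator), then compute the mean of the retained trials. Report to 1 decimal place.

838.1 ms

n = 10, ΣRT = 8381, M = 838.100
Σ(x−M)² = 165956.90; s = √(165956.90/9) = 135.793
Cutoffs: 838.100 ± 3·135.793 → [430.7, 1245.5]
No RTs fall outside the cutoffs; all 10 retained. Mean = 8381/10 = 838.100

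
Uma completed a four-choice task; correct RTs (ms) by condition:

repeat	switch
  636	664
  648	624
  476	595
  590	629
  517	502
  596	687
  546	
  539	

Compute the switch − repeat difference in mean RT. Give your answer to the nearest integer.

M(repeat) = 4548/8 = 568.500
M(switch) = 3701/6 = 616.833
Difference = 616.833 − 568.500 = 48.333 ms

48 ms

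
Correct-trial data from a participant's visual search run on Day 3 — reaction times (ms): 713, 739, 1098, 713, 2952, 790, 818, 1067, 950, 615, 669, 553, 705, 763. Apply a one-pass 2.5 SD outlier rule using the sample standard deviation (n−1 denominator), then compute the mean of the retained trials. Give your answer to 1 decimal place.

n = 14, ΣRT = 13145, M = 938.929
Σ(x−M)² = 4685552.93; s = √(4685552.93/13) = 600.356
Cutoffs: 938.929 ± 2.5·600.356 → [-562.0, 2439.8]
Outside: 2952 → excluded.
Retained (n=13): Σ = 10193, mean = 10193/13 = 784.077

784.1 ms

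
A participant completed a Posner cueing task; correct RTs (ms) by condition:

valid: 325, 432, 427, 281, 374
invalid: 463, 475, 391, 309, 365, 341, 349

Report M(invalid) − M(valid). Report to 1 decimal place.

M(valid) = 1839/5 = 367.800
M(invalid) = 2693/7 = 384.714
Difference = 384.714 − 367.800 = 16.914 ms

16.9 ms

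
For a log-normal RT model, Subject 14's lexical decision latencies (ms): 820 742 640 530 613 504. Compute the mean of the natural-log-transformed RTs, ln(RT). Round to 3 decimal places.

ln(RT): 6.7093, 6.6093, 6.4615, 6.2729, 6.4184, 6.2226
Σ ln(RT) = 38.6939
Mean = 38.6939/6 = 6.44899

6.449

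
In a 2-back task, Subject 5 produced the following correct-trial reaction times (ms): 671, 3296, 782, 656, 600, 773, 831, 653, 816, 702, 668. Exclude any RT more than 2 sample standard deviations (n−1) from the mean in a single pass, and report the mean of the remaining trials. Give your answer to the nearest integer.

n = 11, ΣRT = 10448, M = 949.818
Σ(x−M)² = 6111399.64; s = √(6111399.64/10) = 781.754
Cutoffs: 949.818 ± 2·781.754 → [-613.7, 2513.3]
Outside: 3296 → excluded.
Retained (n=10): Σ = 7152, mean = 7152/10 = 715.200

715 ms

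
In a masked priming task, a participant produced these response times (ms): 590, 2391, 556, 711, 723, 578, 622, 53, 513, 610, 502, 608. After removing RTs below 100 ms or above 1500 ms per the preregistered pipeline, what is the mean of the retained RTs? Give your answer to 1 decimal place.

601.3 ms

Excluded: 53, 2391
Retained (n=10): Σ = 6013
Mean = 6013/10 = 601.3000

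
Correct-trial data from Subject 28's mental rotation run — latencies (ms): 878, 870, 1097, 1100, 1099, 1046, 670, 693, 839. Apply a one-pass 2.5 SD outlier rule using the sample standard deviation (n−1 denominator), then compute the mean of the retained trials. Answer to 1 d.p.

921.3 ms

n = 9, ΣRT = 8292, M = 921.333
Σ(x−M)² = 236484.00; s = √(236484.00/8) = 171.932
Cutoffs: 921.333 ± 2.5·171.932 → [491.5, 1351.2]
No RTs fall outside the cutoffs; all 9 retained. Mean = 8292/9 = 921.333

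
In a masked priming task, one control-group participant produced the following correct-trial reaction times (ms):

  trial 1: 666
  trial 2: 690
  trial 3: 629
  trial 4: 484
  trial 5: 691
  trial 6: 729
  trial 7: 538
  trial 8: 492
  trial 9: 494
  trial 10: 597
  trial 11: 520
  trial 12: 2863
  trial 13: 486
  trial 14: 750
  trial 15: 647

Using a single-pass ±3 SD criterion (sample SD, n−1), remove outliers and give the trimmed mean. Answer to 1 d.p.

600.9 ms

n = 15, ΣRT = 11276, M = 751.733
Σ(x−M)² = 4898356.93; s = √(4898356.93/14) = 591.509
Cutoffs: 751.733 ± 3·591.509 → [-1022.8, 2526.3]
Outside: 2863 → excluded.
Retained (n=14): Σ = 8413, mean = 8413/14 = 600.929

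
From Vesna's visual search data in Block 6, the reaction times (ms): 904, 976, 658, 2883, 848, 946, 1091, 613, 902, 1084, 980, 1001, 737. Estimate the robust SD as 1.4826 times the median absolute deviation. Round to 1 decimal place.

Sorted: 613, 658, 737, 848, 902, 904, 946, 976, 980, 1001, 1084, 1091, 2883 → median = 946
|x − 946| sorted: 0, 30, 34, 42, 44, 55, 98, 138, 145, 209, 288, 333, 1937 → MAD = 98
Robust SD ≈ 1.4826 × 98 = 145.295

145.3 ms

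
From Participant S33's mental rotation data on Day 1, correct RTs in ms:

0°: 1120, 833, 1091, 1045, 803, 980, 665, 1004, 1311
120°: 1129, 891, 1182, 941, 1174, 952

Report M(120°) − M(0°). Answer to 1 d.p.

61.3 ms

M(0°) = 8852/9 = 983.556
M(120°) = 6269/6 = 1044.833
Difference = 1044.833 − 983.556 = 61.278 ms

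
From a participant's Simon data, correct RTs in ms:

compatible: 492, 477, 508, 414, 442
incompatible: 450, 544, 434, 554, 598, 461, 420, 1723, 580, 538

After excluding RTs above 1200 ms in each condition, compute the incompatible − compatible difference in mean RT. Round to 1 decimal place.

42.2 ms

incompatible: exclude 1723
M(compatible) = 2333/5 = 466.600
M(incompatible) = 4579/9 = 508.778
Difference = 508.778 − 466.600 = 42.178 ms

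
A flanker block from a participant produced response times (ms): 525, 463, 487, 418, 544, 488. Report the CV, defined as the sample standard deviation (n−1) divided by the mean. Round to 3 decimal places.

n = 6, Σ = 2925, M = 487.5000
Σ(x−M)² = 10029.500; s = √(10029.500/5) = 44.7873
CV = 44.7873 / 487.5000 = 0.09187

0.092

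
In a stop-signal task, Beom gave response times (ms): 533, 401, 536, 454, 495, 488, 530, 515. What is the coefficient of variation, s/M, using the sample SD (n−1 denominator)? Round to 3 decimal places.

n = 8, Σ = 3952, M = 494.0000
Σ(x−M)² = 15308.000; s = √(15308.000/7) = 46.7638
CV = 46.7638 / 494.0000 = 0.09466

0.095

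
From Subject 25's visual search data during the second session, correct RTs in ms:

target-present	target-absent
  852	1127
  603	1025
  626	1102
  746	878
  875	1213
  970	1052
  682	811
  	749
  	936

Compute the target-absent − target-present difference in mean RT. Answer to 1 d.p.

223.3 ms

M(target-present) = 5354/7 = 764.857
M(target-absent) = 8893/9 = 988.111
Difference = 988.111 − 764.857 = 223.254 ms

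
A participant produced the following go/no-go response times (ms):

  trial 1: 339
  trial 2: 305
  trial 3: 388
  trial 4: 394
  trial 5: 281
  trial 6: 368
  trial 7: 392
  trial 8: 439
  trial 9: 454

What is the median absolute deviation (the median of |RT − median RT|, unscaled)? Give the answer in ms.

Sorted: 281, 305, 339, 368, 388, 392, 394, 439, 454 → median = 388
|x − 388|: 49, 83, 0, 6, 107, 20, 4, 51, 66
Sorted deviations: 0, 4, 6, 20, 49, 51, 66, 83, 107 → MAD = 49

49 ms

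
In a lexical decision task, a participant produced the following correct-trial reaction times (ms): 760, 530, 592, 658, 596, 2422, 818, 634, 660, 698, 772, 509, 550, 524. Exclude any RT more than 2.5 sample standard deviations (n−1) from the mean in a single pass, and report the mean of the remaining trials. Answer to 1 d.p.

n = 14, ΣRT = 10723, M = 765.929
Σ(x−M)² = 3076200.93; s = √(3076200.93/13) = 486.447
Cutoffs: 765.929 ± 2.5·486.447 → [-450.2, 1982.0]
Outside: 2422 → excluded.
Retained (n=13): Σ = 8301, mean = 8301/13 = 638.538

638.5 ms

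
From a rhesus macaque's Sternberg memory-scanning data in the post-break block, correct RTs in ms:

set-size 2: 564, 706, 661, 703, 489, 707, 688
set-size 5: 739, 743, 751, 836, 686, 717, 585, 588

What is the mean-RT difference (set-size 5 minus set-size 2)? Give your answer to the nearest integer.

60 ms

M(set-size 2) = 4518/7 = 645.429
M(set-size 5) = 5645/8 = 705.625
Difference = 705.625 − 645.429 = 60.196 ms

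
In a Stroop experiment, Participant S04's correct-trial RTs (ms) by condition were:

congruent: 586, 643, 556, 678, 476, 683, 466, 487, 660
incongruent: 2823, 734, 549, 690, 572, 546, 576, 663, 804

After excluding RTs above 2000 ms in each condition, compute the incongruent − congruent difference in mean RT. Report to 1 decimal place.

60.1 ms

incongruent: exclude 2823
M(congruent) = 5235/9 = 581.667
M(incongruent) = 5134/8 = 641.750
Difference = 641.750 − 581.667 = 60.083 ms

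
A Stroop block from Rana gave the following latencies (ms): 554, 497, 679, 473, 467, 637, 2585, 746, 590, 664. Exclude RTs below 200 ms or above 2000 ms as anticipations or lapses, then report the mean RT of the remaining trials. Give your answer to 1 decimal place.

Excluded: 2585
Retained (n=9): Σ = 5307
Mean = 5307/9 = 589.6667

589.7 ms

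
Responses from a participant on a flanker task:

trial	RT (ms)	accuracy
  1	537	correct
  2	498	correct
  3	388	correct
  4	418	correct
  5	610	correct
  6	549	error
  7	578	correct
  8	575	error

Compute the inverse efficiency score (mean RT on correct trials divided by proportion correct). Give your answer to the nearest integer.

673 ms

Correct trials (n=6): 537, 498, 388, 418, 610, 578
Mean correct RT = 3029/6 = 504.8333 ms
Proportion correct = 6/8
IES = 504.8333 / (6/8) = 673.111 ms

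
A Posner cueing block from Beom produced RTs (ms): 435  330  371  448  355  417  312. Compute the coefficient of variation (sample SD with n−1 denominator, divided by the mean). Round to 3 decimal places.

n = 7, Σ = 2668, M = 381.1429
Σ(x−M)² = 16838.857; s = √(16838.857/6) = 52.9762
CV = 52.9762 / 381.1429 = 0.13899

0.139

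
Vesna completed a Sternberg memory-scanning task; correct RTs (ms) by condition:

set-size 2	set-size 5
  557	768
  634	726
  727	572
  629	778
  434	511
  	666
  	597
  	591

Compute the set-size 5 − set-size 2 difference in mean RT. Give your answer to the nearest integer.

M(set-size 2) = 2981/5 = 596.200
M(set-size 5) = 5209/8 = 651.125
Difference = 651.125 − 596.200 = 54.925 ms

55 ms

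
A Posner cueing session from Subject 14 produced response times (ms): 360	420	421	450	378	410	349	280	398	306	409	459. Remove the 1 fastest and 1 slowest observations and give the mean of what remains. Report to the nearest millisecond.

390 ms

Sorted: 280, 306, 349, 360, 378, 398, 409, 410, 420, 421, 450, 459
Drop lowest 1 (280) and highest 1 (459)
Remaining (n=10): Σ = 3901, mean = 3901/10 = 390.100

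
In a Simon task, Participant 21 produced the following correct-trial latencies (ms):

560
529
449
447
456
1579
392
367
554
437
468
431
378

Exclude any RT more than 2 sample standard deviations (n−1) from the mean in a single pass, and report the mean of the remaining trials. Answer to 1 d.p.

n = 13, ΣRT = 7047, M = 542.077
Σ(x−M)² = 1209918.92; s = √(1209918.92/12) = 317.532
Cutoffs: 542.077 ± 2·317.532 → [-93.0, 1177.1]
Outside: 1579 → excluded.
Retained (n=12): Σ = 5468, mean = 5468/12 = 455.667

455.7 ms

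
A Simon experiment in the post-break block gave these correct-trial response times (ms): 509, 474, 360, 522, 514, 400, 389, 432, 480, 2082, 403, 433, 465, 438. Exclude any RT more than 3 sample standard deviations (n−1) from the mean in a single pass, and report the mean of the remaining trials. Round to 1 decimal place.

n = 14, ΣRT = 7901, M = 564.357
Σ(x−M)² = 2512087.21; s = √(2512087.21/13) = 439.588
Cutoffs: 564.357 ± 3·439.588 → [-754.4, 1883.1]
Outside: 2082 → excluded.
Retained (n=13): Σ = 5819, mean = 5819/13 = 447.615

447.6 ms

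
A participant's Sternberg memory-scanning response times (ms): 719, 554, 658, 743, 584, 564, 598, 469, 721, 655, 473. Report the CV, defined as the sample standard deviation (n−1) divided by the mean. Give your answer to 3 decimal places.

n = 11, Σ = 6738, M = 612.5455
Σ(x−M)² = 90870.727; s = √(90870.727/10) = 95.3261
CV = 95.3261 / 612.5455 = 0.15562

0.156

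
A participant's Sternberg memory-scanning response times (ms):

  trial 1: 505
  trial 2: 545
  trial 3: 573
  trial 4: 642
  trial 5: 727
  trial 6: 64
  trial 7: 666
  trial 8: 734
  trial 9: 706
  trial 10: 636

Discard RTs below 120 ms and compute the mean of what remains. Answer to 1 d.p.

Excluded: 64
Retained (n=9): Σ = 5734
Mean = 5734/9 = 637.1111

637.1 ms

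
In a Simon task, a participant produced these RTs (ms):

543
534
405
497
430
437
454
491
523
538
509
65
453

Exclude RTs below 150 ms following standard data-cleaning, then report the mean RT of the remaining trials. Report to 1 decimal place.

Excluded: 65
Retained (n=12): Σ = 5814
Mean = 5814/12 = 484.5000

484.5 ms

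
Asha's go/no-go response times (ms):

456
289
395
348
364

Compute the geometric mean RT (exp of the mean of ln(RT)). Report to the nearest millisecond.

366 ms

ln(RT): 6.1225, 5.6664, 5.9789, 5.8522, 5.8972
Mean ln(RT) = 29.5172/5 = 5.90343
Geometric mean = exp(5.90343) = 366.29 ms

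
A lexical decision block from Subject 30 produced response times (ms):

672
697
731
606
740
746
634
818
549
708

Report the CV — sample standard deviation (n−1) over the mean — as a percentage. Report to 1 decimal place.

11.3%

n = 10, Σ = 6901, M = 690.1000
Σ(x−M)² = 54470.900; s = √(54470.900/9) = 77.7967
CV = 77.7967 / 690.1000 = 0.11273 = 11.273%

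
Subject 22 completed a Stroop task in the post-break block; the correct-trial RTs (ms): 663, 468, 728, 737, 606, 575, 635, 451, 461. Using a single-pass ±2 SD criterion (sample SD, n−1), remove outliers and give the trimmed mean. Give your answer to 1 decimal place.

n = 9, ΣRT = 5324, M = 591.556
Σ(x−M)² = 99312.22; s = √(99312.22/8) = 111.418
Cutoffs: 591.556 ± 2·111.418 → [368.7, 814.4]
No RTs fall outside the cutoffs; all 9 retained. Mean = 5324/9 = 591.556

591.6 ms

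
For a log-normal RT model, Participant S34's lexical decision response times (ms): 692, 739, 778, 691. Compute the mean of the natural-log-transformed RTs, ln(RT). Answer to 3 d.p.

6.585

ln(RT): 6.5396, 6.6053, 6.6567, 6.5381
Σ ln(RT) = 26.3398
Mean = 26.3398/4 = 6.58494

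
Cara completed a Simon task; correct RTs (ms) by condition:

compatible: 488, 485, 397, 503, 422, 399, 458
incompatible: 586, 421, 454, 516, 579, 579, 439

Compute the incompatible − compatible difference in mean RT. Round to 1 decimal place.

60.3 ms

M(compatible) = 3152/7 = 450.286
M(incompatible) = 3574/7 = 510.571
Difference = 510.571 − 450.286 = 60.286 ms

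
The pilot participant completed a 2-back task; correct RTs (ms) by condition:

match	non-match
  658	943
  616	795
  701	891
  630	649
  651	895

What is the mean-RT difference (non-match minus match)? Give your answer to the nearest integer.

183 ms

M(match) = 3256/5 = 651.200
M(non-match) = 4173/5 = 834.600
Difference = 834.600 − 651.200 = 183.400 ms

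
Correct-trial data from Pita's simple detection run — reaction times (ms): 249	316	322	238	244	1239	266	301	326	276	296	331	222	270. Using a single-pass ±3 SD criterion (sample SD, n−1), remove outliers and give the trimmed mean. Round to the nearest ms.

n = 14, ΣRT = 4896, M = 349.714
Σ(x−M)² = 867810.86; s = √(867810.86/13) = 258.369
Cutoffs: 349.714 ± 3·258.369 → [-425.4, 1124.8]
Outside: 1239 → excluded.
Retained (n=13): Σ = 3657, mean = 3657/13 = 281.308

281 ms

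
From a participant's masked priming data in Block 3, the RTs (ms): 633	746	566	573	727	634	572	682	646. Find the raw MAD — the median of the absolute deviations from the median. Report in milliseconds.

Sorted: 566, 572, 573, 633, 634, 646, 682, 727, 746 → median = 634
|x − 634|: 1, 112, 68, 61, 93, 0, 62, 48, 12
Sorted deviations: 0, 1, 12, 48, 61, 62, 68, 93, 112 → MAD = 61

61 ms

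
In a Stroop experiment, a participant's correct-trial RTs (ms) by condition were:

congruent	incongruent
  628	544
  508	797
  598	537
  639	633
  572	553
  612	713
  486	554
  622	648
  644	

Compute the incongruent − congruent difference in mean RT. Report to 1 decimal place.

M(congruent) = 5309/9 = 589.889
M(incongruent) = 4979/8 = 622.375
Difference = 622.375 − 589.889 = 32.486 ms

32.5 ms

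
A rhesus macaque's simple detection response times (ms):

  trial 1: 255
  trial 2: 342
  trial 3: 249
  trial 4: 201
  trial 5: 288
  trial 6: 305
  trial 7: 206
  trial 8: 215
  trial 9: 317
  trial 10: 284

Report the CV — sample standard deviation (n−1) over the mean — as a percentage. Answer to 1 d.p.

n = 10, Σ = 2662, M = 266.2000
Σ(x−M)² = 21541.600; s = √(21541.600/9) = 48.9235
CV = 48.9235 / 266.2000 = 0.18378 = 18.378%

18.4%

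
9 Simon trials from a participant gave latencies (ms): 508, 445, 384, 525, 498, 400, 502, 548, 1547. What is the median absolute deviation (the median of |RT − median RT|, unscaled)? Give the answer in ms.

46 ms

Sorted: 384, 400, 445, 498, 502, 508, 525, 548, 1547 → median = 502
|x − 502|: 6, 57, 118, 23, 4, 102, 0, 46, 1045
Sorted deviations: 0, 4, 6, 23, 46, 57, 102, 118, 1045 → MAD = 46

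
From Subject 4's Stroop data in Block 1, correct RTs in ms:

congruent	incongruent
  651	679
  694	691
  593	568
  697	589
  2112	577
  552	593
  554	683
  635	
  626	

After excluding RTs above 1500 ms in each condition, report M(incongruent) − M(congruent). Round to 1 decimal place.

congruent: exclude 2112
M(congruent) = 5002/8 = 625.250
M(incongruent) = 4380/7 = 625.714
Difference = 625.714 − 625.250 = 0.464 ms

0.5 ms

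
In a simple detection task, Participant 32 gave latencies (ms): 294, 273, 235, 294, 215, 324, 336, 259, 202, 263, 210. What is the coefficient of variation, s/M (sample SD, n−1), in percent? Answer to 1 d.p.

n = 11, Σ = 2905, M = 264.0909
Σ(x−M)² = 20692.909; s = √(20692.909/10) = 45.4895
CV = 45.4895 / 264.0909 = 0.17225 = 17.225%

17.2%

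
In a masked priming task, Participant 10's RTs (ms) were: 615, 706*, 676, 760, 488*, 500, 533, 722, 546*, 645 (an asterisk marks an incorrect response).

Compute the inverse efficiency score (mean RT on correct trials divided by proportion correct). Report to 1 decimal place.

908.4 ms

Correct trials (n=7): 615, 676, 760, 500, 533, 722, 645
Mean correct RT = 4451/7 = 635.8571 ms
Proportion correct = 7/10
IES = 635.8571 / (7/10) = 908.367 ms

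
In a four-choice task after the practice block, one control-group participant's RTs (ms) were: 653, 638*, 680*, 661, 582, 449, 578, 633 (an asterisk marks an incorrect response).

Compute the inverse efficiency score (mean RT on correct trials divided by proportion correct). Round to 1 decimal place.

Correct trials (n=6): 653, 661, 582, 449, 578, 633
Mean correct RT = 3556/6 = 592.6667 ms
Proportion correct = 6/8
IES = 592.6667 / (6/8) = 790.222 ms

790.2 ms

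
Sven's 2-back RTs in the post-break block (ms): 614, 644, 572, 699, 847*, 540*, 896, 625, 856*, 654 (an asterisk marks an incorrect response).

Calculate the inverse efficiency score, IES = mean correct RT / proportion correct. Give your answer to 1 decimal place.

960.0 ms

Correct trials (n=7): 614, 644, 572, 699, 896, 625, 654
Mean correct RT = 4704/7 = 672.0000 ms
Proportion correct = 7/10
IES = 672.0000 / (7/10) = 960.000 ms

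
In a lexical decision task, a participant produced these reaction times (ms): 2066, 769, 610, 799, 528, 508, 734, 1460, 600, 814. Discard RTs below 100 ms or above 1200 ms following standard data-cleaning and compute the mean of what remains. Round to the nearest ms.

Excluded: 1460, 2066
Retained (n=8): Σ = 5362
Mean = 5362/8 = 670.2500

670 ms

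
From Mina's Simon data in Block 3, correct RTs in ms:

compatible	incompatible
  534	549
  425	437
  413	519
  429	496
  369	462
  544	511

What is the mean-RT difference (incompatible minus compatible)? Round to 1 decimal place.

43.3 ms

M(compatible) = 2714/6 = 452.333
M(incompatible) = 2974/6 = 495.667
Difference = 495.667 − 452.333 = 43.333 ms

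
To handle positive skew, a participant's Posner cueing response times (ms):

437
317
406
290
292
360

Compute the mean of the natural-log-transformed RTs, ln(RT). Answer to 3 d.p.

5.846

ln(RT): 6.0799, 5.7589, 6.0064, 5.6699, 5.6768, 5.8861
Σ ln(RT) = 35.0779
Mean = 35.0779/6 = 5.84632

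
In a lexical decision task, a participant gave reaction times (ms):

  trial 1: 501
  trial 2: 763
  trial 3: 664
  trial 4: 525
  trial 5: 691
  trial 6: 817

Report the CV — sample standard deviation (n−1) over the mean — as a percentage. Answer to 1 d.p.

n = 6, Σ = 3961, M = 660.1667
Σ(x−M)² = 79740.833; s = √(79740.833/5) = 126.2861
CV = 126.2861 / 660.1667 = 0.19129 = 19.129%

19.1%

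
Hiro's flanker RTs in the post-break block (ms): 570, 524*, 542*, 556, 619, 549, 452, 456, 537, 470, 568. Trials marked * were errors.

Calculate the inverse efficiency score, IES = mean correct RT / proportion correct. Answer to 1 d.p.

648.7 ms

Correct trials (n=9): 570, 556, 619, 549, 452, 456, 537, 470, 568
Mean correct RT = 4777/9 = 530.7778 ms
Proportion correct = 9/11
IES = 530.7778 / (9/11) = 648.728 ms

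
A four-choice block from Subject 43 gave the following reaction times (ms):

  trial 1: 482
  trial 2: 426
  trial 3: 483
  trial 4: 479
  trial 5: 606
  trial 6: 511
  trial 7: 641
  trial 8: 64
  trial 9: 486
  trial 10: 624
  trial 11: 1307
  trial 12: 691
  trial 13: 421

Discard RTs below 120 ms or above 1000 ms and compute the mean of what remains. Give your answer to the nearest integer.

Excluded: 64, 1307
Retained (n=11): Σ = 5850
Mean = 5850/11 = 531.8182

532 ms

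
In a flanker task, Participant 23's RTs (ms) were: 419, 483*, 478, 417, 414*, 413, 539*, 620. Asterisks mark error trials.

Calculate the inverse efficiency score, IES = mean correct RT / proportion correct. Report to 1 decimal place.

751.0 ms

Correct trials (n=5): 419, 478, 417, 413, 620
Mean correct RT = 2347/5 = 469.4000 ms
Proportion correct = 5/8
IES = 469.4000 / (5/8) = 751.040 ms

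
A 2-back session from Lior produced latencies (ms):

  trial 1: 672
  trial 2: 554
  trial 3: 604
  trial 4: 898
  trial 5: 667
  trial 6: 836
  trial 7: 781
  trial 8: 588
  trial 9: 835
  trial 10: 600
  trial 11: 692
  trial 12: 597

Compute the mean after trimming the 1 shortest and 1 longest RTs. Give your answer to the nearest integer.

687 ms

Sorted: 554, 588, 597, 600, 604, 667, 672, 692, 781, 835, 836, 898
Drop lowest 1 (554) and highest 1 (898)
Remaining (n=10): Σ = 6872, mean = 6872/10 = 687.200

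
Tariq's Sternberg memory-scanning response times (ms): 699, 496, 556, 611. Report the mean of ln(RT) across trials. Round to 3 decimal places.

6.373

ln(RT): 6.5497, 6.2066, 6.3208, 6.4151
Σ ln(RT) = 25.4921
Mean = 25.4921/4 = 6.37302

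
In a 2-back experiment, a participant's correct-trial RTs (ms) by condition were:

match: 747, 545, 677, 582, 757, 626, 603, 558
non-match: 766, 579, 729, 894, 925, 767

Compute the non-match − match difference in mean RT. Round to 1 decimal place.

139.8 ms

M(match) = 5095/8 = 636.875
M(non-match) = 4660/6 = 776.667
Difference = 776.667 − 636.875 = 139.792 ms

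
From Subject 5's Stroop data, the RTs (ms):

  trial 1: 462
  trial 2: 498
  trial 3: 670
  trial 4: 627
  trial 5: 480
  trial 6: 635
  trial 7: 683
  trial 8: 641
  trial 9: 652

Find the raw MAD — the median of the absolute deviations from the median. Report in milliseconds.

Sorted: 462, 480, 498, 627, 635, 641, 652, 670, 683 → median = 635
|x − 635|: 173, 137, 35, 8, 155, 0, 48, 6, 17
Sorted deviations: 0, 6, 8, 17, 35, 48, 137, 155, 173 → MAD = 35

35 ms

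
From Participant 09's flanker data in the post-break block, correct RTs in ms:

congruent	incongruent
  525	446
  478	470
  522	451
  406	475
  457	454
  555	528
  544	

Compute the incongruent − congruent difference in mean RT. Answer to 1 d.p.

M(congruent) = 3487/7 = 498.143
M(incongruent) = 2824/6 = 470.667
Difference = 470.667 − 498.143 = -27.476 ms

-27.5 ms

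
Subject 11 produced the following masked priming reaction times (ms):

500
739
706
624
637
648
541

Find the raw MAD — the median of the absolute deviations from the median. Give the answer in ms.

69 ms

Sorted: 500, 541, 624, 637, 648, 706, 739 → median = 637
|x − 637|: 137, 102, 69, 13, 0, 11, 96
Sorted deviations: 0, 11, 13, 69, 96, 102, 137 → MAD = 69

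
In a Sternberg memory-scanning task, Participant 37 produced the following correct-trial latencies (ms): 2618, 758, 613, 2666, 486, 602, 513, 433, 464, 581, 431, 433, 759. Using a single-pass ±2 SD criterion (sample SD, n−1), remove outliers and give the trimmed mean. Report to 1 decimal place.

552.1 ms

n = 13, ΣRT = 11357, M = 873.615
Σ(x−M)² = 7541609.08; s = √(7541609.08/12) = 792.759
Cutoffs: 873.615 ± 2·792.759 → [-711.9, 2459.1]
Outside: 2618, 2666 → excluded.
Retained (n=11): Σ = 6073, mean = 6073/11 = 552.091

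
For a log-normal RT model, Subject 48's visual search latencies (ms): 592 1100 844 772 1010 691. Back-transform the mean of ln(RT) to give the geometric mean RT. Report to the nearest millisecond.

ln(RT): 6.3835, 7.0031, 6.7382, 6.6490, 6.9177, 6.5381
Mean ln(RT) = 40.2296/6 = 6.70493
Geometric mean = exp(6.70493) = 816.42 ms

816 ms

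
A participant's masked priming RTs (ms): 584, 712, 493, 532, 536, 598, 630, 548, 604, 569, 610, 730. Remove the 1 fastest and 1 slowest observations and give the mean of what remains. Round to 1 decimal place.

Sorted: 493, 532, 536, 548, 569, 584, 598, 604, 610, 630, 712, 730
Drop lowest 1 (493) and highest 1 (730)
Remaining (n=10): Σ = 5923, mean = 5923/10 = 592.300

592.3 ms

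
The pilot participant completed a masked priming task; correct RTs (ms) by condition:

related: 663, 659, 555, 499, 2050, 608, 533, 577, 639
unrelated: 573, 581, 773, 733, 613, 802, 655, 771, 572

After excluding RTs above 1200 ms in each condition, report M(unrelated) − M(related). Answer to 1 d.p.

83.2 ms

related: exclude 2050
M(related) = 4733/8 = 591.625
M(unrelated) = 6073/9 = 674.778
Difference = 674.778 − 591.625 = 83.153 ms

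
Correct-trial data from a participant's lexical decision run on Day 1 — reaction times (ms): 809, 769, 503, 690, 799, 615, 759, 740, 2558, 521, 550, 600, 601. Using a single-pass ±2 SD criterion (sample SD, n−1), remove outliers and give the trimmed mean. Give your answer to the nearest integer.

663 ms

n = 13, ΣRT = 10514, M = 808.769
Σ(x−M)² = 3450364.31; s = √(3450364.31/12) = 536.219
Cutoffs: 808.769 ± 2·536.219 → [-263.7, 1881.2]
Outside: 2558 → excluded.
Retained (n=12): Σ = 7956, mean = 7956/12 = 663.000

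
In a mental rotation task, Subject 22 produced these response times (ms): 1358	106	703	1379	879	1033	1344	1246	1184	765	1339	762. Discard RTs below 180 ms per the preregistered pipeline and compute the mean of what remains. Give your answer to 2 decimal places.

Excluded: 106
Retained (n=11): Σ = 11992
Mean = 11992/11 = 1090.1818

1090.18 ms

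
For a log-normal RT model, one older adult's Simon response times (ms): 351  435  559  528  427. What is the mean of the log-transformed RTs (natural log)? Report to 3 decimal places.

6.118

ln(RT): 5.8608, 6.0753, 6.3261, 6.2691, 6.0568
Σ ln(RT) = 30.5882
Mean = 30.5882/5 = 6.11763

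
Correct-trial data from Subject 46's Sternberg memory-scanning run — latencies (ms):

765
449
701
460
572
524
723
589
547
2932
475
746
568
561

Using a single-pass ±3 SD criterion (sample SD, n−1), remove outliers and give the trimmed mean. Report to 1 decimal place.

590.8 ms

n = 14, ΣRT = 10612, M = 758.000
Σ(x−M)² = 5232660.00; s = √(5232660.00/13) = 634.439
Cutoffs: 758.000 ± 3·634.439 → [-1145.3, 2661.3]
Outside: 2932 → excluded.
Retained (n=13): Σ = 7680, mean = 7680/13 = 590.769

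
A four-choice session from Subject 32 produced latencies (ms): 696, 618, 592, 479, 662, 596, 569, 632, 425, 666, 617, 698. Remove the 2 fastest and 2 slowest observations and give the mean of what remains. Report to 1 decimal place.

619.0 ms

Sorted: 425, 479, 569, 592, 596, 617, 618, 632, 662, 666, 696, 698
Drop lowest 2 (425, 479) and highest 2 (696, 698)
Remaining (n=8): Σ = 4952, mean = 4952/8 = 619.000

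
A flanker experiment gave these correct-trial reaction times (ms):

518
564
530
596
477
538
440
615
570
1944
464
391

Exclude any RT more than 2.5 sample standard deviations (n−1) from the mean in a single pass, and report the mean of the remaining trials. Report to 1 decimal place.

n = 12, ΣRT = 7647, M = 637.250
Σ(x−M)² = 1910496.25; s = √(1910496.25/11) = 416.751
Cutoffs: 637.250 ± 2.5·416.751 → [-404.6, 1679.1]
Outside: 1944 → excluded.
Retained (n=11): Σ = 5703, mean = 5703/11 = 518.455

518.5 ms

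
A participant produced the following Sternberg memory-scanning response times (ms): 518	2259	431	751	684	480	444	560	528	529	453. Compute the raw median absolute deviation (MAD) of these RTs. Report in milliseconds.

Sorted: 431, 444, 453, 480, 518, 528, 529, 560, 684, 751, 2259 → median = 528
|x − 528|: 10, 1731, 97, 223, 156, 48, 84, 32, 0, 1, 75
Sorted deviations: 0, 1, 10, 32, 48, 75, 84, 97, 156, 223, 1731 → MAD = 75

75 ms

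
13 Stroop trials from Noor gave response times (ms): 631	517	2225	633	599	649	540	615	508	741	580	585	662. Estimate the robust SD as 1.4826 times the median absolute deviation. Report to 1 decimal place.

Sorted: 508, 517, 540, 580, 585, 599, 615, 631, 633, 649, 662, 741, 2225 → median = 615
|x − 615| sorted: 0, 16, 16, 18, 30, 34, 35, 47, 75, 98, 107, 126, 1610 → MAD = 35
Robust SD ≈ 1.4826 × 35 = 51.891

51.9 ms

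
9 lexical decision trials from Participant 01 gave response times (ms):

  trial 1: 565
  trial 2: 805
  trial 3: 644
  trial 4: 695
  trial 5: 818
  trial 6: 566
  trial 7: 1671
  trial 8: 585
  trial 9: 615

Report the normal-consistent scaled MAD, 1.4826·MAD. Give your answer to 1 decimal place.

Sorted: 565, 566, 585, 615, 644, 695, 805, 818, 1671 → median = 644
|x − 644| sorted: 0, 29, 51, 59, 78, 79, 161, 174, 1027 → MAD = 78
Robust SD ≈ 1.4826 × 78 = 115.643

115.6 ms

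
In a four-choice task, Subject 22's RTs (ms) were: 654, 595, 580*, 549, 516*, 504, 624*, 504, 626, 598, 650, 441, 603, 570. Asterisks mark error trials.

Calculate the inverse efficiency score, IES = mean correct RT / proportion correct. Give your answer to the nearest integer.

Correct trials (n=11): 654, 595, 549, 504, 504, 626, 598, 650, 441, 603, 570
Mean correct RT = 6294/11 = 572.1818 ms
Proportion correct = 11/14
IES = 572.1818 / (11/14) = 728.231 ms

728 ms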